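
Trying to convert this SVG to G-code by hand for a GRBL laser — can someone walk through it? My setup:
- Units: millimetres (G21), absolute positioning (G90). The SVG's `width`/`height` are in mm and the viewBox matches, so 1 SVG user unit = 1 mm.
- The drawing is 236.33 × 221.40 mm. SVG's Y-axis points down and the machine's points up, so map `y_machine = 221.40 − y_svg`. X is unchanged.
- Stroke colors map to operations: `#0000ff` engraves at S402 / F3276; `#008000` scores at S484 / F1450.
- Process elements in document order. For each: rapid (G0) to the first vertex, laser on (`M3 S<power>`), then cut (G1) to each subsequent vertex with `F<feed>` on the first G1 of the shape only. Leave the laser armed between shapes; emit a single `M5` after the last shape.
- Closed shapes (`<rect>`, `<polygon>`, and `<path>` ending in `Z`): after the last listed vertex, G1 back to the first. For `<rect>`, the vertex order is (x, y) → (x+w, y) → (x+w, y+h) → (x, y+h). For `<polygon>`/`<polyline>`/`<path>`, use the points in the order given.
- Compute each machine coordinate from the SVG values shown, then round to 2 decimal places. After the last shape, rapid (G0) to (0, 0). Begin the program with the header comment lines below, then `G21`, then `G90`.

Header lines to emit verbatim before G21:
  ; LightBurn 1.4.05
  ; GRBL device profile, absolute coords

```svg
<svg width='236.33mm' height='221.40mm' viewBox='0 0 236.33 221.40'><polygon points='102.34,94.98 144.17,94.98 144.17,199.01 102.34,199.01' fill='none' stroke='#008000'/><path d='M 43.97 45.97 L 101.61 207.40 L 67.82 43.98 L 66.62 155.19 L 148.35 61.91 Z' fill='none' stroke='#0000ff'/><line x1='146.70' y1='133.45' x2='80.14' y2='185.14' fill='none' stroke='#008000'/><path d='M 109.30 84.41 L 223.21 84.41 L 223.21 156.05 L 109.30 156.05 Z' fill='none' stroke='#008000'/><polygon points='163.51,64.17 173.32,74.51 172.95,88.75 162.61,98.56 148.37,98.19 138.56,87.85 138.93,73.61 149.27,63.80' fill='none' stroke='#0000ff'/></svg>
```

1 u = 1 mm; y_m = 221.40 − y.

[1] `<polygon>` rectangle, #008000→score S484 F1450: (102.34,126.42) → (144.17,126.42) → (144.17,22.39) → (102.34,22.39) → (102.34,126.42) (closed)

[2] `<path>` closed polygon, #0000ff→engrave S402 F3276: (43.97,175.43) → (101.61,14.00) → (67.82,177.42) → (66.62,66.21) → (148.35,159.49) → (43.97,175.43) (closed)

[3] `<line>` line segment, #008000→score S484 F1450: (146.70,87.95) → (80.14,36.26)

[4] `<path>` rectangle, #008000→score S484 F1450: (109.30,136.99) → (223.21,136.99) → (223.21,65.35) → (109.30,65.35) → (109.30,136.99) (closed)

[5] `<polygon>` regular polygon, #0000ff→engrave S402 F3276: (163.51,157.23) → (173.32,146.89) → (172.95,132.65) → (162.61,122.84) → (148.37,123.21) → (138.56,133.55) → (138.93,147.79) → (149.27,157.60) → (163.51,157.23) (closed)

; LightBurn 1.4.05
; GRBL device profile, absolute coords
G21
G90
G0 X102.34 Y126.42
M3 S484
G1 X144.17 Y126.42 F1450
G1 X144.17 Y22.39
G1 X102.34 Y22.39
G1 X102.34 Y126.42
G0 X43.97 Y175.43
M3 S402
G1 X101.61 Y14.00 F3276
G1 X67.82 Y177.42
G1 X66.62 Y66.21
G1 X148.35 Y159.49
G1 X43.97 Y175.43
G0 X146.70 Y87.95
M3 S484
G1 X80.14 Y36.26 F1450
G0 X109.30 Y136.99
M3 S484
G1 X223.21 Y136.99 F1450
G1 X223.21 Y65.35
G1 X109.30 Y65.35
G1 X109.30 Y136.99
G0 X163.51 Y157.23
M3 S402
G1 X173.32 Y146.89 F3276
G1 X172.95 Y132.65
G1 X162.61 Y122.84
G1 X148.37 Y123.21
G1 X138.56 Y133.55
G1 X138.93 Y147.79
G1 X149.27 Y157.60
G1 X163.51 Y157.23
M5
G0 X0.00 Y0.00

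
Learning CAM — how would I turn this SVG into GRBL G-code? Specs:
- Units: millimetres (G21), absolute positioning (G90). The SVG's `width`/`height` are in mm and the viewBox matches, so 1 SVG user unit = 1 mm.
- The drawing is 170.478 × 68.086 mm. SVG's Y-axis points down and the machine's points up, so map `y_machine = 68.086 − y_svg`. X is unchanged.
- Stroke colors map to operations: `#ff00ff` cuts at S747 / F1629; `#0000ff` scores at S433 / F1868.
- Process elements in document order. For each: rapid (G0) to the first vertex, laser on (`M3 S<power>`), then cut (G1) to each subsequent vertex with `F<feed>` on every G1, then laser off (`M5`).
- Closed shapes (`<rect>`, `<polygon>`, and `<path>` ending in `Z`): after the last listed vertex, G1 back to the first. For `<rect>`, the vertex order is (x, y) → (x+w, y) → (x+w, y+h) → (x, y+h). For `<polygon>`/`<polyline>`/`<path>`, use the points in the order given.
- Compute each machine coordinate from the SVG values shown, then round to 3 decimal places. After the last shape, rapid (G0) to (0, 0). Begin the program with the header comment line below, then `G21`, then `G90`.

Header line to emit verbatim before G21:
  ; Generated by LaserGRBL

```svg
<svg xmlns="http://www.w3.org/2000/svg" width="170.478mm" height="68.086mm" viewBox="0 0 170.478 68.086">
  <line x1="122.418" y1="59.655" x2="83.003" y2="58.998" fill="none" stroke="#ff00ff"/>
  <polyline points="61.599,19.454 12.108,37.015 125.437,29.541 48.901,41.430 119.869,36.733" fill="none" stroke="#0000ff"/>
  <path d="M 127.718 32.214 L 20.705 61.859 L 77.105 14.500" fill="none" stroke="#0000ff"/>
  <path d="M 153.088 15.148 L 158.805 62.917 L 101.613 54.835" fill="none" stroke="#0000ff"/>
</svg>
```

; Generated by LaserGRBL
G21
G90
G0 X122.418 Y8.431
M3 S747
G1 X83.003 Y9.088 F1629
M5
G0 X61.599 Y48.632
M3 S433
G1 X12.108 Y31.071 F1868
G1 X125.437 Y38.545 F1868
G1 X48.901 Y26.656 F1868
G1 X119.869 Y31.353 F1868
M5
G0 X127.718 Y35.872
M3 S433
G1 X20.705 Y6.227 F1868
G1 X77.105 Y53.586 F1868
M5
G0 X153.088 Y52.938
M3 S433
G1 X158.805 Y5.169 F1868
G1 X101.613 Y13.251 F1868
M5
G0 X0.000 Y0.000

viewBox `0 0 170.478 68.086` with mm width/height → 1 unit = 1 mm. Flip: y_m = 68.086 − y_svg.

**Shape 1** — `<line>` line segment, stroke `#ff00ff` → cut (S747, F1629). Machine vertices: (122.418,8.431) → (83.003,9.088). Open path.

**Shape 2** — `<polyline>` open polyline, stroke `#0000ff` → score (S433, F1868). Machine vertices: (61.599,48.632) → (12.108,31.071) → (125.437,38.545) → (48.901,26.656) → (119.869,31.353). Open path.

**Shape 3** — `<path>` open polyline, stroke `#0000ff` → score (S433, F1868). Machine vertices: (127.718,35.872) → (20.705,6.227) → (77.105,53.586). Open path.

**Shape 4** — `<path>` open polyline, stroke `#0000ff` → score (S433, F1868). Machine vertices: (153.088,52.938) → (158.805,5.169) → (101.613,13.251). Open path.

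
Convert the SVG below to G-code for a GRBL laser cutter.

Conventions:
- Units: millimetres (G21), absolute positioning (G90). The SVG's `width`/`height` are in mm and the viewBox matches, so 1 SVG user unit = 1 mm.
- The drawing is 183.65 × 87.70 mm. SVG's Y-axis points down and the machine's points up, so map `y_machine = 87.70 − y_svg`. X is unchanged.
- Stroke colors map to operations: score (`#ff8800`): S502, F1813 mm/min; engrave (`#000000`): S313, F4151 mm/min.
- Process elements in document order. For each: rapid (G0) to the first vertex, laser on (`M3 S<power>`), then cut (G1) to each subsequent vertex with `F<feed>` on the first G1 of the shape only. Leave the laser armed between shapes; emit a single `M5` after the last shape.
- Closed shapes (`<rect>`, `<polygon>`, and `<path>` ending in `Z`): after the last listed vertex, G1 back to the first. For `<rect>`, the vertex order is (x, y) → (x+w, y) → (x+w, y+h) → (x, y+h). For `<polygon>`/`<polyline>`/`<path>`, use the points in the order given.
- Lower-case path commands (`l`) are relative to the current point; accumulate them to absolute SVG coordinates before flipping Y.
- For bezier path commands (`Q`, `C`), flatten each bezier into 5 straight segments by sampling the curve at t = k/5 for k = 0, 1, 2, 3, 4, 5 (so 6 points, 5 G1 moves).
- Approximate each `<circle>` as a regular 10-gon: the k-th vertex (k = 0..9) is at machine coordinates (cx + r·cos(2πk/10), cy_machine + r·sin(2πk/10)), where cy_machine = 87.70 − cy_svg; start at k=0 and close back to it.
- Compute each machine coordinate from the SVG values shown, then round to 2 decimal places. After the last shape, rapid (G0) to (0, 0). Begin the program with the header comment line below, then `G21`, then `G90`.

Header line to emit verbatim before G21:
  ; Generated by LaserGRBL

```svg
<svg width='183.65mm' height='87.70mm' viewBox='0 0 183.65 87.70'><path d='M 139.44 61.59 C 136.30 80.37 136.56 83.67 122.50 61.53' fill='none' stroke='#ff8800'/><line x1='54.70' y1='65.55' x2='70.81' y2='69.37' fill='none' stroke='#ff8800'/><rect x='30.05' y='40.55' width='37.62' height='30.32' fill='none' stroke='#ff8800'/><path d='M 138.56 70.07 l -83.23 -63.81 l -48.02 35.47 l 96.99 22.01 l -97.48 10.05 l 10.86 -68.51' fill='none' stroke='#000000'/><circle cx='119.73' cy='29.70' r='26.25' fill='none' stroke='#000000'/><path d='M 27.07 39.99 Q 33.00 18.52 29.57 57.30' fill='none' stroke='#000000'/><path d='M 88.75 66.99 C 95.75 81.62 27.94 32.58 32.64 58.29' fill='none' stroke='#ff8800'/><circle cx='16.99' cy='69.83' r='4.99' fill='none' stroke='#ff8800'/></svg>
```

; Generated by LaserGRBL
G21
G90
G0 X139.44 Y26.11
M3 S502
G1 X137.82 Y16.78 F1813
G1 X136.17 Y11.64
G1 X133.63 Y11.18
G1 X129.36 Y15.86
G1 X122.50 Y26.17
G0 X54.70 Y22.15
M3 S502
G1 X70.81 Y18.33 F1813
G0 X30.05 Y47.15
M3 S502
G1 X67.67 Y47.15 F1813
G1 X67.67 Y16.83
G1 X30.05 Y16.83
G1 X30.05 Y47.15
G0 X138.56 Y17.63
M3 S313
G1 X55.33 Y81.44 F4151
G1 X7.31 Y45.97
G1 X104.30 Y23.96
G1 X6.82 Y13.91
G1 X17.68 Y82.42
G0 X145.98 Y58.00
M3 S313
G1 X140.97 Y73.43 F4151
G1 X127.84 Y82.97
G1 X111.62 Y82.97
G1 X98.49 Y73.43
G1 X93.48 Y58.00
G1 X98.49 Y42.57
G1 X111.62 Y33.03
G1 X127.84 Y33.03
G1 X140.97 Y42.57
G1 X145.98 Y58.00
G0 X27.07 Y47.71
M3 S313
G1 X29.07 Y53.89 F4151
G1 X30.32 Y55.25
G1 X30.82 Y51.78
G1 X30.57 Y43.50
G1 X29.57 Y30.40
G0 X88.75 Y20.71
M3 S502
G1 X85.15 Y18.47 F1813
G1 X70.67 Y24.86
G1 X52.38 Y33.24
G1 X37.34 Y36.97
G1 X32.64 Y29.41
G0 X21.98 Y17.87
M3 S502
G1 X21.03 Y20.80 F1813
G1 X18.53 Y22.62
G1 X15.45 Y22.62
G1 X12.95 Y20.80
G1 X12.00 Y17.87
G1 X12.95 Y14.94
G1 X15.45 Y13.12
G1 X18.53 Y13.12
G1 X21.03 Y14.94
G1 X21.98 Y17.87
M5
G0 X0.00 Y0.00

viewBox `0 0 183.65 87.70` with mm width/height → 1 unit = 1 mm. Flip: y_m = 87.70 − y_svg.

**Shape 1** — `<path>` cubic bezier, stroke `#ff8800` → score (S502, F1813). Control points (SVG): P0=(139.44,61.59), P1=(136.30,80.37), P2=(136.56,83.67), P3=(122.50,61.53); sampled at t=k/5. Machine vertices: (139.44,26.11) → (137.82,16.78) → (136.17,11.64) → (133.63,11.18) → (129.36,15.86) → (122.50,26.17). Open path.

**Shape 2** — `<line>` line segment, stroke `#ff8800` → score (S502, F1813). Machine vertices: (54.70,22.15) → (70.81,18.33). Open path.

**Shape 3** — `<rect>` rectangle, stroke `#ff8800` → score (S502, F1813). Machine vertices: (30.05,47.15) → (67.67,47.15) → (67.67,16.83) → (30.05,16.83) → (30.05,47.15). Closed: final G1 returns to the first vertex.

**Shape 4** — `<path>` open polyline, stroke `#000000` → engrave (S313, F4151). Machine vertices: (138.56,17.63) → (55.33,81.44) → (7.31,45.97) → (104.30,23.96) → (6.82,13.91) → (17.68,82.42). Open path.

**Shape 5** — `<circle>` circle, stroke `#000000` → engrave (S313, F4151). Machine vertices: (145.98,58.00) → (140.97,73.43) → (127.84,82.97) → (111.62,82.97) → (98.49,73.43) → (93.48,58.00) → (98.49,42.57) → (111.62,33.03) → (127.84,33.03) → (140.97,42.57) → (145.98,58.00). Closed: final G1 returns to the first vertex.

**Shape 6** — `<path>` quadratic bezier, stroke `#000000` → engrave (S313, F4151). Control points (SVG): P0=(27.07,39.99), P1=(33.00,18.52), P2=(29.57,57.30); sampled at t=k/5. Machine vertices: (27.07,47.71) → (29.07,53.89) → (30.32,55.25) → (30.82,51.78) → (30.57,43.50) → (29.57,30.40). Open path.

**Shape 7** — `<path>` cubic bezier, stroke `#ff8800` → score (S502, F1813). Control points (SVG): P0=(88.75,66.99), P1=(95.75,81.62), P2=(27.94,32.58), P3=(32.64,58.29); sampled at t=k/5. Machine vertices: (88.75,20.71) → (85.15,18.47) → (70.67,24.86) → (52.38,33.24) → (37.34,36.97) → (32.64,29.41). Open path.

**Shape 8** — `<circle>` circle, stroke `#ff8800` → score (S502, F1813). Machine vertices: (21.98,17.87) → (21.03,20.80) → (18.53,22.62) → (15.45,22.62) → (12.95,20.80) → (12.00,17.87) → (12.95,14.94) → (15.45,13.12) → (18.53,13.12) → (21.03,14.94) → (21.98,17.87). Closed: final G1 returns to the first vertex.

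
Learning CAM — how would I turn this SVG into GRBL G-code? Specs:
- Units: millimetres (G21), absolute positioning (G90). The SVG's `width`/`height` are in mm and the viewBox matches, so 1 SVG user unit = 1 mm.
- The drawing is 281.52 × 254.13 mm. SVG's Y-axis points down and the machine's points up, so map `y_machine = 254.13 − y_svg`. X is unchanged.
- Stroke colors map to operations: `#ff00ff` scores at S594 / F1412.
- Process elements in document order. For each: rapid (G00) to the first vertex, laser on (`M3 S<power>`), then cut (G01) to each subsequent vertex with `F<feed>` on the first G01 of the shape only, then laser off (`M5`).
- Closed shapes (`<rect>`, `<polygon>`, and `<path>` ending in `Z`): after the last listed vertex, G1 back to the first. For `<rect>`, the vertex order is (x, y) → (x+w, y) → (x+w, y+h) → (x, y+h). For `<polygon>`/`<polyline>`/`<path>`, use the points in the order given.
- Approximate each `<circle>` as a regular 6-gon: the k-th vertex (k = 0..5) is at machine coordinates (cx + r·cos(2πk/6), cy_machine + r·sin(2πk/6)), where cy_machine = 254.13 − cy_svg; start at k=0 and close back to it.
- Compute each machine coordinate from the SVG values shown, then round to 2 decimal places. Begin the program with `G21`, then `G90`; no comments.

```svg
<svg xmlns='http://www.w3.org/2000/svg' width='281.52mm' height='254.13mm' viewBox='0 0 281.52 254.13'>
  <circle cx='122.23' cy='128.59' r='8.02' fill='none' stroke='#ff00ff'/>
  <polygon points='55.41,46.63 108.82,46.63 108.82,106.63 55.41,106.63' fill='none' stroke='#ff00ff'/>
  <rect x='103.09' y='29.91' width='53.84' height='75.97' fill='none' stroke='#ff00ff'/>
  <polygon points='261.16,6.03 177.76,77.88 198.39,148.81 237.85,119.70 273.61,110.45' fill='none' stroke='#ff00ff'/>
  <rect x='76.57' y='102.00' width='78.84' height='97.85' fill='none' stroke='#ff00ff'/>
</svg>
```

1 u = 1 mm; y_m = 254.13 − y.

[1] `<circle>` circle, #ff00ff→score S594 F1412: (130.25,125.54) → (126.24,132.49) → (118.22,132.49) → (114.21,125.54) → (118.22,118.59) → (126.24,118.59) → (130.25,125.54) (closed)

[2] `<polygon>` rectangle, #ff00ff→score S594 F1412: (55.41,207.50) → (108.82,207.50) → (108.82,147.50) → (55.41,147.50) → (55.41,207.50) (closed)

[3] `<rect>` rectangle, #ff00ff→score S594 F1412: (103.09,224.22) → (156.93,224.22) → (156.93,148.25) → (103.09,148.25) → (103.09,224.22) (closed)

[4] `<polygon>` closed polygon, #ff00ff→score S594 F1412: (261.16,248.10) → (177.76,176.25) → (198.39,105.32) → (237.85,134.43) → (273.61,143.68) → (261.16,248.10) (closed)

[5] `<rect>` rectangle, #ff00ff→score S594 F1412: (76.57,152.13) → (155.41,152.13) → (155.41,54.28) → (76.57,54.28) → (76.57,152.13) (closed)

G21
G90
G00 X130.25 Y125.54
M3 S594
G01 X126.24 Y132.49 F1412
G01 X118.22 Y132.49
G01 X114.21 Y125.54
G01 X118.22 Y118.59
G01 X126.24 Y118.59
G01 X130.25 Y125.54
M5
G00 X55.41 Y207.50
M3 S594
G01 X108.82 Y207.50 F1412
G01 X108.82 Y147.50
G01 X55.41 Y147.50
G01 X55.41 Y207.50
M5
G00 X103.09 Y224.22
M3 S594
G01 X156.93 Y224.22 F1412
G01 X156.93 Y148.25
G01 X103.09 Y148.25
G01 X103.09 Y224.22
M5
G00 X261.16 Y248.10
M3 S594
G01 X177.76 Y176.25 F1412
G01 X198.39 Y105.32
G01 X237.85 Y134.43
G01 X273.61 Y143.68
G01 X261.16 Y248.10
M5
G00 X76.57 Y152.13
M3 S594
G01 X155.41 Y152.13 F1412
G01 X155.41 Y54.28
G01 X76.57 Y54.28
G01 X76.57 Y152.13
M5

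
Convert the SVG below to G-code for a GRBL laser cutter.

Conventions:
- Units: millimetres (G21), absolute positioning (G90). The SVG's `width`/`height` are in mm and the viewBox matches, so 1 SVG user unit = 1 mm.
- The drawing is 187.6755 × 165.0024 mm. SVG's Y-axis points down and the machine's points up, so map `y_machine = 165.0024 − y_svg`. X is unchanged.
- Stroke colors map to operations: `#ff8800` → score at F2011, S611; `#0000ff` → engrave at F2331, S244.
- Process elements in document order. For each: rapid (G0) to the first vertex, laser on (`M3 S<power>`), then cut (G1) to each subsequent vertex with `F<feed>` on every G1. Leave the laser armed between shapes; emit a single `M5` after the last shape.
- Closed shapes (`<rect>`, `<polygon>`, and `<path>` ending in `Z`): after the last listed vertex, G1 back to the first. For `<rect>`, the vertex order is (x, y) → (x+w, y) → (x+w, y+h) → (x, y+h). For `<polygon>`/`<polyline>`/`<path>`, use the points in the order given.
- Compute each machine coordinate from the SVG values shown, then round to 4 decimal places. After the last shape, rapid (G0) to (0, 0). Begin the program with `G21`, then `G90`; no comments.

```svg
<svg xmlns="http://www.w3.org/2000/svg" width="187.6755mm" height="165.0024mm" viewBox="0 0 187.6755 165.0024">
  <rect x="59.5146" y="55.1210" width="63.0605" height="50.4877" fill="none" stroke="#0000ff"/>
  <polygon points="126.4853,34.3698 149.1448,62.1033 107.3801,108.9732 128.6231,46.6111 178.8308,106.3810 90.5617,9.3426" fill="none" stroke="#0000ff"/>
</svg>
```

G21
G90
G0 X59.5146 Y109.8814
M3 S244
G1 X122.5751 Y109.8814 F2331
G1 X122.5751 Y59.3937 F2331
G1 X59.5146 Y59.3937 F2331
G1 X59.5146 Y109.8814 F2331
G0 X126.4853 Y130.6326
M3 S244
G1 X149.1448 Y102.8991 F2331
G1 X107.3801 Y56.0292 F2331
G1 X128.6231 Y118.3913 F2331
G1 X178.8308 Y58.6214 F2331
G1 X90.5617 Y155.6598 F2331
G1 X126.4853 Y130.6326 F2331
M5
G0 X0.0000 Y0.0000

Since the viewBox matches the mm dimensions, user units are millimetres directly. The only transform is the Y-flip y_m = 165.0024 − y_svg.

Shape 1 is a rectangle drawn with `<rect>`. Its stroke #0000ff means engrave at S244, F2331. After flipping Y the toolpath is (59.5146,109.8814) → (122.5751,109.8814) → (122.5751,59.3937) → (59.5146,59.3937) → (59.5146,109.8814), returning to the start.

Shape 2 is a closed polygon drawn with `<polygon>`. Its stroke #0000ff means engrave at S244, F2331. After flipping Y the toolpath is (126.4853,130.6326) → (149.1448,102.8991) → (107.3801,56.0292) → (128.6231,118.3913) → (178.8308,58.6214) → (90.5617,155.6598) → (126.4853,130.6326), returning to the start.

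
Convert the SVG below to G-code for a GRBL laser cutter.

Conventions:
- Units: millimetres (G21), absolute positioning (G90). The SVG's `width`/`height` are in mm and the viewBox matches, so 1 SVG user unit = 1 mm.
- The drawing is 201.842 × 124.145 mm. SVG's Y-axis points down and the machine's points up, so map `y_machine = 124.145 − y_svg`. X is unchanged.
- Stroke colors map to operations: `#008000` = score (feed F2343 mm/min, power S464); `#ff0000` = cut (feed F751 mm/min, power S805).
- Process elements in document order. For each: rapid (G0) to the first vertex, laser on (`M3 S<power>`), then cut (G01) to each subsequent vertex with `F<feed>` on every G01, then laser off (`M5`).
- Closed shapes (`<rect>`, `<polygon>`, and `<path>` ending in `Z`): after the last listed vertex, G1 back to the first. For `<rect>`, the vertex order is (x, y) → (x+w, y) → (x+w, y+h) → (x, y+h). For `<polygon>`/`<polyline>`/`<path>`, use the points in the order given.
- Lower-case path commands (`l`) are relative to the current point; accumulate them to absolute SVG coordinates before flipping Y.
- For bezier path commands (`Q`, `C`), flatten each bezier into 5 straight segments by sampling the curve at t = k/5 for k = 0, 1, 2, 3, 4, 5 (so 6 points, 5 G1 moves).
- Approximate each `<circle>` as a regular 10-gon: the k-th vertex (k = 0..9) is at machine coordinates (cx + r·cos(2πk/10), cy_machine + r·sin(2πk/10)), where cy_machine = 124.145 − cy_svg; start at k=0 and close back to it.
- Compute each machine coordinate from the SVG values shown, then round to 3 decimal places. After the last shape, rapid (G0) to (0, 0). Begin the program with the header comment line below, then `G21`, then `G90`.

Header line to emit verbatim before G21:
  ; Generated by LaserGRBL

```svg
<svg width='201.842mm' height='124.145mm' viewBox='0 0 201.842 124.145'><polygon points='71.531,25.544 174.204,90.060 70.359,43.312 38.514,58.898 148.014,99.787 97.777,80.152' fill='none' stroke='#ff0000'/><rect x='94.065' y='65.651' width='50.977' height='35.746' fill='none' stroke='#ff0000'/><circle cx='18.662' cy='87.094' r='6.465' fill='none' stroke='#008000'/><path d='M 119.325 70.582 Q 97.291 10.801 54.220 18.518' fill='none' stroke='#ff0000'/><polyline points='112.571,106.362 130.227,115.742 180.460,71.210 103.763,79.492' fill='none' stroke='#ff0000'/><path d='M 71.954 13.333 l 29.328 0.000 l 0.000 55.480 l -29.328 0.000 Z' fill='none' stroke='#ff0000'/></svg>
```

1 u = 1 mm; y_m = 124.145 − y.

[1] `<polygon>` closed polygon, #ff0000→cut S805 F751: (71.531,98.601) → (174.204,34.085) → (70.359,80.833) → (38.514,65.247) → (148.014,24.358) → (97.777,43.993) → (71.531,98.601) (closed)

[2] `<rect>` rectangle, #ff0000→cut S805 F751: (94.065,58.494) → (145.042,58.494) → (145.042,22.748) → (94.065,22.748) → (94.065,58.494) (closed)

[3] `<circle>` circle, #008000→score S464 F2343: (25.127,37.051) → (23.892,40.851) → (20.660,43.200) → (16.664,43.200) → (13.432,40.851) → (12.197,37.051) → (13.432,33.251) → (16.664,30.902) → (20.660,30.902) → (23.892,33.251) → (25.127,37.051) (closed)

[4] `<path>` quadratic bezier, #ff0000→cut S805 F751: (119.325,53.563) → (109.670,74.775) → (98.332,90.588) → (85.311,101.001) → (70.607,106.014) → (54.220,105.627)

[5] `<polyline>` open polyline, #ff0000→cut S805 F751: (112.571,17.783) → (130.227,8.403) → (180.460,52.935) → (103.763,44.653)

[6] `<path>` rectangle, #ff0000→cut S805 F751: (71.954,110.812) → (101.282,110.812) → (101.282,55.332) → (71.954,55.332) → (71.954,110.812) (closed)

; Generated by LaserGRBL
G21
G90
G0 X71.531 Y98.601
M3 S805
G01 X174.204 Y34.085 F751
G01 X70.359 Y80.833 F751
G01 X38.514 Y65.247 F751
G01 X148.014 Y24.358 F751
G01 X97.777 Y43.993 F751
G01 X71.531 Y98.601 F751
M5
G0 X94.065 Y58.494
M3 S805
G01 X145.042 Y58.494 F751
G01 X145.042 Y22.748 F751
G01 X94.065 Y22.748 F751
G01 X94.065 Y58.494 F751
M5
G0 X25.127 Y37.051
M3 S464
G01 X23.892 Y40.851 F2343
G01 X20.660 Y43.200 F2343
G01 X16.664 Y43.200 F2343
G01 X13.432 Y40.851 F2343
G01 X12.197 Y37.051 F2343
G01 X13.432 Y33.251 F2343
G01 X16.664 Y30.902 F2343
G01 X20.660 Y30.902 F2343
G01 X23.892 Y33.251 F2343
G01 X25.127 Y37.051 F2343
M5
G0 X119.325 Y53.563
M3 S805
G01 X109.670 Y74.775 F751
G01 X98.332 Y90.588 F751
G01 X85.311 Y101.001 F751
G01 X70.607 Y106.014 F751
G01 X54.220 Y105.627 F751
M5
G0 X112.571 Y17.783
M3 S805
G01 X130.227 Y8.403 F751
G01 X180.460 Y52.935 F751
G01 X103.763 Y44.653 F751
M5
G0 X71.954 Y110.812
M3 S805
G01 X101.282 Y110.812 F751
G01 X101.282 Y55.332 F751
G01 X71.954 Y55.332 F751
G01 X71.954 Y110.812 F751
M5
G0 X0.000 Y0.000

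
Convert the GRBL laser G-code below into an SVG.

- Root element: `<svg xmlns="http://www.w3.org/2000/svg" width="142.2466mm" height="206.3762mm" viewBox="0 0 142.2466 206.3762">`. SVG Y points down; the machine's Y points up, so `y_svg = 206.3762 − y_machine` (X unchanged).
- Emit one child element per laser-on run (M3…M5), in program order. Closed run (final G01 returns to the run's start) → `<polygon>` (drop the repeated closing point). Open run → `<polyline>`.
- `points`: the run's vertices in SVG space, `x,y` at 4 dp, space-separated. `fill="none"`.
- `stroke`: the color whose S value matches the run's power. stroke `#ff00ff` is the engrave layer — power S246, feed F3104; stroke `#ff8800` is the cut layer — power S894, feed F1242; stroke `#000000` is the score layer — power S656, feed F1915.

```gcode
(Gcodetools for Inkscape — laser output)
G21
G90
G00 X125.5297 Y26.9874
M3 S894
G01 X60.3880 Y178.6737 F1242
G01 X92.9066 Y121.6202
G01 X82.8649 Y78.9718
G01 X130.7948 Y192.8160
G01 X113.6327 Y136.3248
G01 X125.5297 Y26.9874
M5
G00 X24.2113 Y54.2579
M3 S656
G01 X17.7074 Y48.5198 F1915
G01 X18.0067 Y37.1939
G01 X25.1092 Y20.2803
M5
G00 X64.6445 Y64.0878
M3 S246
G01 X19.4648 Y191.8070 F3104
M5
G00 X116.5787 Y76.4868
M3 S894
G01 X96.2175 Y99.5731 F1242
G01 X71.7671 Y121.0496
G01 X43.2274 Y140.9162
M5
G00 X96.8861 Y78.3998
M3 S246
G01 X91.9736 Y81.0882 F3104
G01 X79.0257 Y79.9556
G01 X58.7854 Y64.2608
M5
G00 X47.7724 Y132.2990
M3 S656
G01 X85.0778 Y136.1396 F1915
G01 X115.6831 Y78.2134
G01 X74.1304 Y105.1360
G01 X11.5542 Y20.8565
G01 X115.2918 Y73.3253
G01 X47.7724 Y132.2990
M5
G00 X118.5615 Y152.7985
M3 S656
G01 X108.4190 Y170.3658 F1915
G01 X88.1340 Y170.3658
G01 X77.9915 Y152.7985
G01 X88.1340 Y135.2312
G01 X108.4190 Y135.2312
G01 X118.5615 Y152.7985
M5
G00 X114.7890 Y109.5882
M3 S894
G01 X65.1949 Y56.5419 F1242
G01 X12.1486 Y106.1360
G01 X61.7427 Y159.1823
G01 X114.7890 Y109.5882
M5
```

<svg xmlns="http://www.w3.org/2000/svg" width="142.2466mm" height="206.3762mm" viewBox="0 0 142.2466 206.3762">
  <polygon points="125.5297,179.3888 60.3880,27.7025 92.9066,84.7560 82.8649,127.4044 130.7948,13.5602 113.6327,70.0514" fill="none" stroke="#ff8800"/>
  <polyline points="24.2113,152.1183 17.7074,157.8564 18.0067,169.1823 25.1092,186.0959" fill="none" stroke="#000000"/>
  <polyline points="64.6445,142.2884 19.4648,14.5692" fill="none" stroke="#ff00ff"/>
  <polyline points="116.5787,129.8894 96.2175,106.8031 71.7671,85.3266 43.2274,65.4600" fill="none" stroke="#ff8800"/>
  <polyline points="96.8861,127.9764 91.9736,125.2880 79.0257,126.4206 58.7854,142.1154" fill="none" stroke="#ff00ff"/>
  <polygon points="47.7724,74.0772 85.0778,70.2366 115.6831,128.1628 74.1304,101.2402 11.5542,185.5197 115.2918,133.0509" fill="none" stroke="#000000"/>
  <polygon points="118.5615,53.5777 108.4190,36.0104 88.1340,36.0104 77.9915,53.5777 88.1340,71.1450 108.4190,71.1450" fill="none" stroke="#000000"/>
  <polygon points="114.7890,96.7880 65.1949,149.8343 12.1486,100.2402 61.7427,47.1939" fill="none" stroke="#ff8800"/>
</svg>

Machine Y-up, SVG Y-down with viewBox height 206.3762, so y_svg = 206.3762 − y_machine; X carries over.

Run 1: the run's S894 means `#ff8800` (cut). The run returns to its start, so emit a `<polygon>` with points (Y-flipped): 125.5297,179.3888 60.3880,27.7025 92.9066,84.7560 82.8649,127.4044 130.7948,13.5602 113.6327,70.0514.

Run 2: the run's S656 means `#000000` (score). The run is open, so emit a `<polyline>` with points (Y-flipped): 24.2113,152.1183 17.7074,157.8564 18.0067,169.1823 25.1092,186.0959.

Run 3: power S246 maps to stroke `#ff00ff` (engrave). The run is open, so emit a `<polyline>` with points (Y-flipped): 64.6445,142.2884 19.4648,14.5692.

Run 4: power S894 maps to stroke `#ff8800` (cut). The run is open, so emit a `<polyline>` with points (Y-flipped): 116.5787,129.8894 96.2175,106.8031 71.7671,85.3266 43.2274,65.4600.

Run 5: power S246 maps to stroke `#ff00ff` (engrave). The run is open, so emit a `<polyline>` with points (Y-flipped): 96.8861,127.9764 91.9736,125.2880 79.0257,126.4206 58.7854,142.1154.

Run 6: S656 ⇒ score layer `#000000`. The run returns to its start, so emit a `<polygon>` with points (Y-flipped): 47.7724,74.0772 85.0778,70.2366 115.6831,128.1628 74.1304,101.2402 11.5542,185.5197 115.2918,133.0509.

Run 7: the run's S656 means `#000000` (score). The run returns to its start, so emit a `<polygon>` with points (Y-flipped): 118.5615,53.5777 108.4190,36.0104 88.1340,36.0104 77.9915,53.5777 88.1340,71.1450 108.4190,71.1450.

Run 8: power S894 maps to stroke `#ff8800` (cut). The run returns to its start, so emit a `<polygon>` with points (Y-flipped): 114.7890,96.7880 65.1949,149.8343 12.1486,100.2402 61.7427,47.1939.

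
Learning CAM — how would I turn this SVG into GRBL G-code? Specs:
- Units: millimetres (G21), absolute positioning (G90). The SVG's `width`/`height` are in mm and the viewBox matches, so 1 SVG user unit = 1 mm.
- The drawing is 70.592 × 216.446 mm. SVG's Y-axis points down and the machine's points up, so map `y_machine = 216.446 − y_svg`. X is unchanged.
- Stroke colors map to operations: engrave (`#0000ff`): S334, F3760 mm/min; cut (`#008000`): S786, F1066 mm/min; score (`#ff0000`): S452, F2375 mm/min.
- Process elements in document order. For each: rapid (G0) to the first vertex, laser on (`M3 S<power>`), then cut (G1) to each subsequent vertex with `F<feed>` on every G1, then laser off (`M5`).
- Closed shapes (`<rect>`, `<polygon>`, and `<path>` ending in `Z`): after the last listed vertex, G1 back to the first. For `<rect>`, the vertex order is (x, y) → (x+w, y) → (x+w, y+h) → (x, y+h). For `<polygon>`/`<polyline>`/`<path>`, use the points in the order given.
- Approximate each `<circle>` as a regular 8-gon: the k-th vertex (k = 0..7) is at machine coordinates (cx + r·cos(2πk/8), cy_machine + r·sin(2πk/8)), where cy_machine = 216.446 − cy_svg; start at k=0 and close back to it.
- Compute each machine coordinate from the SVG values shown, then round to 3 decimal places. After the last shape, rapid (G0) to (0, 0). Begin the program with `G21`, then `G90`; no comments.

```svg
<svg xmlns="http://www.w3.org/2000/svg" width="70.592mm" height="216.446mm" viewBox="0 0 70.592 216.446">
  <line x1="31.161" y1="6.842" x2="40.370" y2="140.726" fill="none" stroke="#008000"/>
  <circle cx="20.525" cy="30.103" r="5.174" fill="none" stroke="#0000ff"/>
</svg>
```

1 u = 1 mm; y_m = 216.446 − y.

[1] `<line>` line segment, #008000→cut S786 F1066: (31.161,209.604) → (40.370,75.720)

[2] `<circle>` circle, #0000ff→engrave S334 F3760: (25.699,186.343) → (24.184,190.002) → (20.525,191.517) → (16.866,190.002) → (15.351,186.343) → (16.866,182.684) → (20.525,181.169) → (24.184,182.684) → (25.699,186.343) (closed)

G21
G90
G0 X31.161 Y209.604
M3 S786
G1 X40.370 Y75.720 F1066
M5
G0 X25.699 Y186.343
M3 S334
G1 X24.184 Y190.002 F3760
G1 X20.525 Y191.517 F3760
G1 X16.866 Y190.002 F3760
G1 X15.351 Y186.343 F3760
G1 X16.866 Y182.684 F3760
G1 X20.525 Y181.169 F3760
G1 X24.184 Y182.684 F3760
G1 X25.699 Y186.343 F3760
M5
G0 X0.000 Y0.000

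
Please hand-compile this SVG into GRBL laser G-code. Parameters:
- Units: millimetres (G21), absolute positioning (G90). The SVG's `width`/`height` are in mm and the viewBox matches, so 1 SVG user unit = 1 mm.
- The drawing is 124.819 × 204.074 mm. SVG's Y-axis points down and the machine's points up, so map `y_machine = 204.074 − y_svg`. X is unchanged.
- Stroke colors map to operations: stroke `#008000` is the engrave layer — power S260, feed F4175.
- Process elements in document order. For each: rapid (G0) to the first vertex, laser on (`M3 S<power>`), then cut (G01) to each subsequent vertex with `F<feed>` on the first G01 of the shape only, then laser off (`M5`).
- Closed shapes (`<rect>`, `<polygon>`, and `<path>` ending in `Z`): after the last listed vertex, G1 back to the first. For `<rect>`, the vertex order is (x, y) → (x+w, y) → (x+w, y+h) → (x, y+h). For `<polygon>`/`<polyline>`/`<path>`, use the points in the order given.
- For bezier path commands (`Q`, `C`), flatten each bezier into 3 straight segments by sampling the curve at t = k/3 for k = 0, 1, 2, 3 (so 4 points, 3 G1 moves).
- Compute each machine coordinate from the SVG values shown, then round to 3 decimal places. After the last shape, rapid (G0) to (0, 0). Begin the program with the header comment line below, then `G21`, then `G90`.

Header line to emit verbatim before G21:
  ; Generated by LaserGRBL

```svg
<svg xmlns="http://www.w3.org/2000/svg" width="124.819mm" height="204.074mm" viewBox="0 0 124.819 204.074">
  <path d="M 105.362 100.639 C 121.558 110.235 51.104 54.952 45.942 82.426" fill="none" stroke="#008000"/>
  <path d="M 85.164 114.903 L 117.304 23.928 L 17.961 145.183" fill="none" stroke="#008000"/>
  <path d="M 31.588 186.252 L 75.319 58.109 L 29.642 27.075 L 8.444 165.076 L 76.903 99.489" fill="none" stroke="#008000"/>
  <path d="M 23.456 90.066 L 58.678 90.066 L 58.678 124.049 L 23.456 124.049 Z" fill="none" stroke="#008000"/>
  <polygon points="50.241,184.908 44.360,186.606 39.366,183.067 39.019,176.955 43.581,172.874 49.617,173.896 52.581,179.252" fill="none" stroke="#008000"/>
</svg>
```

1 u = 1 mm; y_m = 204.074 − y.

[1] `<path>` cubic bezier, #008000→engrave S260 F4175: (105.362,103.435) → (98.302,109.997) → (67.241,127.004) → (45.942,121.648)

[2] `<path>` open polyline, #008000→engrave S260 F4175: (85.164,89.171) → (117.304,180.146) → (17.961,58.891)

[3] `<path>` open polyline, #008000→engrave S260 F4175: (31.588,17.822) → (75.319,145.965) → (29.642,176.999) → (8.444,38.998) → (76.903,104.585)

[4] `<path>` rectangle, #008000→engrave S260 F4175: (23.456,114.008) → (58.678,114.008) → (58.678,80.025) → (23.456,80.025) → (23.456,114.008) (closed)

[5] `<polygon>` regular polygon, #008000→engrave S260 F4175: (50.241,19.166) → (44.360,17.468) → (39.366,21.007) → (39.019,27.119) → (43.581,31.200) → (49.617,30.178) → (52.581,24.822) → (50.241,19.166) (closed)

; Generated by LaserGRBL
G21
G90
G0 X105.362 Y103.435
M3 S260
G01 X98.302 Y109.997 F4175
G01 X67.241 Y127.004
G01 X45.942 Y121.648
M5
G0 X85.164 Y89.171
M3 S260
G01 X117.304 Y180.146 F4175
G01 X17.961 Y58.891
M5
G0 X31.588 Y17.822
M3 S260
G01 X75.319 Y145.965 F4175
G01 X29.642 Y176.999
G01 X8.444 Y38.998
G01 X76.903 Y104.585
M5
G0 X23.456 Y114.008
M3 S260
G01 X58.678 Y114.008 F4175
G01 X58.678 Y80.025
G01 X23.456 Y80.025
G01 X23.456 Y114.008
M5
G0 X50.241 Y19.166
M3 S260
G01 X44.360 Y17.468 F4175
G01 X39.366 Y21.007
G01 X39.019 Y27.119
G01 X43.581 Y31.200
G01 X49.617 Y30.178
G01 X52.581 Y24.822
G01 X50.241 Y19.166
M5
G0 X0.000 Y0.000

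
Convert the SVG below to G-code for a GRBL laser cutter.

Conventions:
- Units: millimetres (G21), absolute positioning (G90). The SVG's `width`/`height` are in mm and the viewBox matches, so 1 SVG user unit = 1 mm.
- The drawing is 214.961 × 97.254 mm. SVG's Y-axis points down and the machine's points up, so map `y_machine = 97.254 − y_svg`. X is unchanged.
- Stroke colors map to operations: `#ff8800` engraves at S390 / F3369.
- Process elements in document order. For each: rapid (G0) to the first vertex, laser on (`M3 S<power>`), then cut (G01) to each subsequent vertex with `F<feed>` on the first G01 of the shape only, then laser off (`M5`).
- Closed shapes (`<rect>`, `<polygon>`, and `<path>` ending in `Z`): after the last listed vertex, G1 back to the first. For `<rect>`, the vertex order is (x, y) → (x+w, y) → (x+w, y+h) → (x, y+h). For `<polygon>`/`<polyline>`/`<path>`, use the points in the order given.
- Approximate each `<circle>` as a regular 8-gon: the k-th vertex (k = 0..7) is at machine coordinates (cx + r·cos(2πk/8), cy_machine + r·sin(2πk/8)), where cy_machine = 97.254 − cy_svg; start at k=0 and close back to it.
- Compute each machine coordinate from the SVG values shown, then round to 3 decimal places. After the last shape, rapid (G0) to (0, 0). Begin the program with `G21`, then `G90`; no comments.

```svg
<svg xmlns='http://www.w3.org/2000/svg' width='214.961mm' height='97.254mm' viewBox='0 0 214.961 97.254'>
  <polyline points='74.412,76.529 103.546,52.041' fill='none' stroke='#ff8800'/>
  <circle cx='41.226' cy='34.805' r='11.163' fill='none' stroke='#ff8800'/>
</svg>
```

G21
G90
G0 X74.412 Y20.725
M3 S390
G01 X103.546 Y45.213 F3369
M5
G0 X52.389 Y62.449
M3 S390
G01 X49.119 Y70.342 F3369
G01 X41.226 Y73.612
G01 X33.333 Y70.342
G01 X30.063 Y62.449
G01 X33.333 Y54.556
G01 X41.226 Y51.286
G01 X49.119 Y54.556
G01 X52.389 Y62.449
M5
G0 X0.000 Y0.000

Since the viewBox matches the mm dimensions, user units are millimetres directly. The only transform is the Y-flip y_m = 97.254 − y_svg.

Shape 1 is a line segment drawn with `<polyline>`. Its stroke #ff8800 means engrave at S390, F3369. After flipping Y the toolpath is (74.412,20.725) → (103.546,45.213).

Shape 2 is a circle drawn with `<circle>`. Its stroke #ff8800 means engrave at S390, F3369. After flipping Y the toolpath is (52.389,62.449) → (49.119,70.342) → (41.226,73.612) → (33.333,70.342) → (30.063,62.449) → (33.333,54.556) → (41.226,51.286) → (49.119,54.556) → (52.389,62.449), returning to the start.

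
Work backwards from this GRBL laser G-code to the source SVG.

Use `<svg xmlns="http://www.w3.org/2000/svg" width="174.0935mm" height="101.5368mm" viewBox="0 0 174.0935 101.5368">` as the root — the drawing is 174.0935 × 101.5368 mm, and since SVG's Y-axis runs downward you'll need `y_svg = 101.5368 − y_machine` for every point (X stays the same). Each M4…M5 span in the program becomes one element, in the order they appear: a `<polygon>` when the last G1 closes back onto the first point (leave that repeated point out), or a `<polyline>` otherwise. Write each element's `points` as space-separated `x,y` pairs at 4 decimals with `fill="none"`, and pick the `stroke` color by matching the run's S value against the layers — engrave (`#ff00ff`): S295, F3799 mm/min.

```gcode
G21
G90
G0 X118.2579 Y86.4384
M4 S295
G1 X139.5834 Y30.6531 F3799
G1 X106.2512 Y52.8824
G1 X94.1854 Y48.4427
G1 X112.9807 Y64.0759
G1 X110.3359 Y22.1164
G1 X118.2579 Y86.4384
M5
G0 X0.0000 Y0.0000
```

<svg xmlns="http://www.w3.org/2000/svg" width="174.0935mm" height="101.5368mm" viewBox="0 0 174.0935 101.5368">
  <polygon points="118.2579,15.0984 139.5834,70.8837 106.2512,48.6544 94.1854,53.0941 112.9807,37.4609 110.3359,79.4204" fill="none" stroke="#ff00ff"/>
</svg>

Machine Y-up, SVG Y-down with viewBox height 101.5368, so y_svg = 101.5368 − y_machine; X carries over. Every run uses S295, so all elements get stroke `#ff00ff` (engrave).

Run 1: The run returns to its start, so emit a `<polygon>` with points (Y-flipped): 118.2579,15.0984 139.5834,70.8837 106.2512,48.6544 94.1854,53.0941 112.9807,37.4609 110.3359,79.4204.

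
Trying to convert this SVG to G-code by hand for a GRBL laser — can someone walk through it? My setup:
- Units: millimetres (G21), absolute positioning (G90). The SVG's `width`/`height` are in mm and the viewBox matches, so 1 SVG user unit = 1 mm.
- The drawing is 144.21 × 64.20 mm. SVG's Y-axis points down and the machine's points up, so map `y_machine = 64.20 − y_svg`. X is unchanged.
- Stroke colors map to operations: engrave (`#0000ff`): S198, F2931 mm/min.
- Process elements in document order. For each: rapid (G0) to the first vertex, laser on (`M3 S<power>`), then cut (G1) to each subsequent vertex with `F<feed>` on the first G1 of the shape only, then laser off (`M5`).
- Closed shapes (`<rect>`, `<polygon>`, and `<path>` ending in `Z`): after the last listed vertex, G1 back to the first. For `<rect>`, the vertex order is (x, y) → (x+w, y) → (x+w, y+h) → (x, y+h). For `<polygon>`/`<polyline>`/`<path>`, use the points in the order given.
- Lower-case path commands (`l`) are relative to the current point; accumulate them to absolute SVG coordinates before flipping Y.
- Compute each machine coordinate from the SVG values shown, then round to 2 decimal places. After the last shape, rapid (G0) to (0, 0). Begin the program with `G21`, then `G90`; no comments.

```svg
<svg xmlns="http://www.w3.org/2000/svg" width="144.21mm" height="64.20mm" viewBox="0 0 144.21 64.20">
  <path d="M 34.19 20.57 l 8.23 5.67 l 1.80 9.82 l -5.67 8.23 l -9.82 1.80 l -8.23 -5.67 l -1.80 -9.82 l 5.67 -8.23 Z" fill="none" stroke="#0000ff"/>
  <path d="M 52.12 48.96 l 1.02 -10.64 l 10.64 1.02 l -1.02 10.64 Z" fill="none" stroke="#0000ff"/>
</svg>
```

Since the viewBox matches the mm dimensions, user units are millimetres directly. The only transform is the Y-flip y_m = 64.20 − y_svg.

Shape 1 is a regular polygon drawn with `<path>`. Its stroke #0000ff means engrave at S198, F2931. After flipping Y the toolpath is (34.19,43.63) → (42.42,37.96) → (44.22,28.14) → (38.55,19.91) → (28.73,18.11) → (20.50,23.78) → (18.70,33.60) → (24.37,41.83) → (34.19,43.63), returning to the start.

Shape 2 is a regular polygon drawn with `<path>`. Its stroke #0000ff means engrave at S198, F2931. After flipping Y the toolpath is (52.12,15.24) → (53.14,25.88) → (63.78,24.86) → (62.76,14.22) → (52.12,15.24), returning to the start.

G21
G90
G0 X34.19 Y43.63
M3 S198
G1 X42.42 Y37.96 F2931
G1 X44.22 Y28.14
G1 X38.55 Y19.91
G1 X28.73 Y18.11
G1 X20.50 Y23.78
G1 X18.70 Y33.60
G1 X24.37 Y41.83
G1 X34.19 Y43.63
M5
G0 X52.12 Y15.24
M3 S198
G1 X53.14 Y25.88 F2931
G1 X63.78 Y24.86
G1 X62.76 Y14.22
G1 X52.12 Y15.24
M5
G0 X0.00 Y0.00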